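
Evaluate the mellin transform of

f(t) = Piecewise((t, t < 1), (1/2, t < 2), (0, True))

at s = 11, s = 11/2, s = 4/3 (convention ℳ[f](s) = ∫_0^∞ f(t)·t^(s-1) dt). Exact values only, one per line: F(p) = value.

F(11) = 12293/132
F(11/2) = 9/143 + 32*sqrt(2)/11
F(4/3) = 3/56 + 3*2**(1/3)/4

f breaks at 1 into 2 integrals to sum
for t in [0, 1): the term is ∫ t·t^(s-1)
[1, 2) adds the kernel integral of 1/2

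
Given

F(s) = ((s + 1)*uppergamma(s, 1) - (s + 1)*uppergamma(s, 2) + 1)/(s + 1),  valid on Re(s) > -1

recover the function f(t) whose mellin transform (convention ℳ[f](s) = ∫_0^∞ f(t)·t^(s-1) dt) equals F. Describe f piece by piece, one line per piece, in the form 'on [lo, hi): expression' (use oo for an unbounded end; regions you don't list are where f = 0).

on [0, 1): t
on [1, 2): exp(-t)

linearity at 1 turns ℳ[f](s) into 2 summed integrals
segment [0, 1) carries t; integrate it
over [1, 2), the kernel integral of exp(-t) enters the sum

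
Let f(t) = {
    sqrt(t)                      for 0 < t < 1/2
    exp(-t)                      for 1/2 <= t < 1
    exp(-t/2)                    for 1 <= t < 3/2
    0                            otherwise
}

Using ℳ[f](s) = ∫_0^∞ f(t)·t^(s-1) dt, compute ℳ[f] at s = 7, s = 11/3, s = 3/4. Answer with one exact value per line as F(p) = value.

F(7) = -6243201*exp(-3/4)/32 - 1957*exp(-1) + sqrt(2)/1920 + 9800517*exp(-1/2)/64
F(11/3) = -8*2**(2/3)*uppergamma(11/3, 3/4) - uppergamma(11/3, 1) + 3*2**(5/6)/400 + uppergamma(11/3, 1/2) + 8*2**(2/3)*uppergamma(11/3, 1/2)
F(3/4) = -2**(3/4)*uppergamma(3/4, 3/4) - uppergamma(3/4, 1) + 2**(3/4)/5 + uppergamma(3/4, 1/2) + 2**(3/4)*uppergamma(3/4, 1/2)

treat the 3 regions marked off by 1/2, 1 separately and sum
[0, 1/2) adds the kernel integral of sqrt(t)
on [1/2, 1): add ∫ exp(-t)·t^(s-1) dt
on [1, 3/2) integrate f = exp(-t/2) against the kernel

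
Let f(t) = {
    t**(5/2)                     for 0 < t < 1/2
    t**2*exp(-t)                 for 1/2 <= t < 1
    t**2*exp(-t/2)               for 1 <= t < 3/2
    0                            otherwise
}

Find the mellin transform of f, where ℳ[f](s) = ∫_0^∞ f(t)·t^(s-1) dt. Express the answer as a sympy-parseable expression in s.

remove the shared t-power first: t**(3/2) on [0, 1/2); t*exp(-t) on [1/2, 1); t*exp(-t/2) on [1, 3/2)
remove the shared t-power first: sqrt(t) on [0, 1/2); exp(-t) on [1/2, 1); exp(-t/2) on [1, 3/2)
split f at 1/2, 1: ℳ[f](s) collects 3 kernel integrals
on [0, 1/2) integrate f = t**(5/2) against the kernel
the [1/2, 1) slice contributes ∫ t**2*exp(-t)·t^(s-1) dt
∫ t**2*exp(-t/2)·t^(s-1) over [1, 3/2)

(16*2**(2*s)*(2*s + 5)*uppergamma(s + 2, 1/2) - 16*2**(2*s)*(2*s + 5)*uppergamma(s + 2, 3/4) + 4*2**s*(2*s + 5)*uppergamma(s + 2, 1/2) - 4*2**s*(2*s + 5)*uppergamma(s + 2, 1) + sqrt(2))/(4*2**s*(2*s + 5))
  Re(s) > -5/2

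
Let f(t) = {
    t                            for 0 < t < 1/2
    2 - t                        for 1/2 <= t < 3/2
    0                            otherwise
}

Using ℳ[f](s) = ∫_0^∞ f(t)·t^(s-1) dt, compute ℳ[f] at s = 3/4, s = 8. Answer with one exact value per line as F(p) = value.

F(3/4) = 2**(1/4)*(-22 + 19*3**(3/4))/21
F(8) = 9839/4608

along the cuts 1/2, ℳ[f](s) splits into 2 integrals
∫ t·t^(s-1) over [0, 1/2)
segment [1/2, 3/2) carries (2 - t); integrate it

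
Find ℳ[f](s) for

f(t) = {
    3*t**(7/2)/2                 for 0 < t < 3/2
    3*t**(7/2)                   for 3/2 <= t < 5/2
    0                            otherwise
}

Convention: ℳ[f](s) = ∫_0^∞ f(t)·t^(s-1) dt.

3*(-(3/2)**(s + 7/2) + 2*(5/2)**(s + 7/2))/(2*s + 7)
  Re(s) > -7/2

split f at 3/2: ℳ[f](s) collects 2 kernel integrals
on [0, 3/2): add ∫ 3*t**(7/2)/2·t^(s-1) dt
segment [3/2, 5/2) carries 3*t**(7/2); integrate it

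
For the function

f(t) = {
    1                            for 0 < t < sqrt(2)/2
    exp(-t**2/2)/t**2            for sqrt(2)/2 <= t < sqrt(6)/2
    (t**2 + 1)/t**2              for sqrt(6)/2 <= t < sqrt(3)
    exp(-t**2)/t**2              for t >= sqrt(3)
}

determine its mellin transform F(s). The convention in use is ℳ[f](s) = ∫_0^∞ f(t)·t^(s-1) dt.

strip the power substitution: 1 on [0, 1/2); exp(-t/2)/t on [1/2, 3/2); (t + 1)/t on [3/2, 3); …
reversing the shared t-power: t on [0, 1/2); exp(-t/2) on [1/2, 3/2); t + 1 on [3/2, 3); …
linearity at sqrt(2)/2, sqrt(6)/2, sqrt(3) turns ℳ[f](s) into 4 summed integrals
segment 0 to sqrt(2)/2 holds 1; add its integral
∫ over [sqrt(2)/2, sqrt(6)/2) of exp(-t**2/2)/t**2·t^(s-1) joins the sum
on [sqrt(6)/2, sqrt(3)): add ∫ (t**2 + 1)/t**2·t^(s-1) dt
[sqrt(3), ∞) adds the kernel integral of exp(-t**2)/t**2

(sqrt(2)/2)**s*(6*2**(s/2)*s*(s - 2)*uppergamma(s/2 - 1, 3) + 3*2**s*s*(s - 2)*uppergamma(s/2 - 1, 1/4) - 3*2**s*s*(s - 2)*uppergamma(s/2 - 1, 3/4) + 20*3**(s/2)*(2 - s) - 16*3**(s/2) + 16*6**(s/2)*(s - 2) + 8*6**(s/2) + 12*s - 24)/(12*s*(s - 2))
  Re(s) > 0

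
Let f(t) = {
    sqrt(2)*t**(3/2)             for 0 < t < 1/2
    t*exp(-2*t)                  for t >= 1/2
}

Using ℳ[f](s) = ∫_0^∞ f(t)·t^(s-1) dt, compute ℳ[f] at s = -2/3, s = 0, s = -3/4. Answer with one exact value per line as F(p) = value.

remove the shared t-power first: sqrt(2)*sqrt(t) on [0, 1/2); exp(-2*t) on [1/2, ∞)
peel off the common scale on t: sqrt(t) on [0, 1); exp(-t) on [1, ∞)
cuts at 1/2: linearity sums the 2 kernel integrals
piece [0, 1/2): integrate sqrt(2)*t**(3/2) against the kernel
segment [1/2, ∞) carries t*exp(-2*t); integrate it

F(-2/3) = 2**(2/3)*(5*uppergamma(1/3, 1) + 6)/10
F(0) = exp(-1)/2 + 1/3
F(-3/4) = 2**(3/4)*(3*uppergamma(1/4, 1) + 4)/6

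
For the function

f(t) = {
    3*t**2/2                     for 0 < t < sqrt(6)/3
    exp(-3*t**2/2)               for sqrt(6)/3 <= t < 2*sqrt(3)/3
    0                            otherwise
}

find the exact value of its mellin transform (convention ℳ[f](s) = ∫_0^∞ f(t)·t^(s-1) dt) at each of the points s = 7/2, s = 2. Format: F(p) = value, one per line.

remove the power substitution first: 3*t/2 on [0, 2/3); exp(-3*t/2) on [2/3, 4/3)
back out the common scale on t: t on [0, 1); exp(-t) on [1, 2)
linearity at sqrt(6)/3 turns ℳ[f](s) into 2 summed integrals
∫ over [0, sqrt(6)/3) of 3*t**2/2·t^(s-1) joins the sum
∫ exp(-3*t**2/2)·t^(s-1) over [sqrt(6)/3, 2*sqrt(3)/3)

F(7/2) = 24**(1/4)*(-11*uppergamma(7/4, 2) + 4 + 11*uppergamma(7/4, 1))/99
F(2) = (-2 + 2*E + exp(2))*exp(-2)/6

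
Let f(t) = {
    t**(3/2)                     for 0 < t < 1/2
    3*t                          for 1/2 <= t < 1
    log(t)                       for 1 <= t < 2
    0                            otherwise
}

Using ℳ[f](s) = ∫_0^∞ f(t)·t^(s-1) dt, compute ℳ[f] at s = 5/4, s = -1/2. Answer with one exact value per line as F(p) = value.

F(5/4) = -679*2**(1/4)/550 - 2**(3/4)/6 + 8*2**(1/4)*log(2)/5 + 148/75
F(-1/2) = -5*sqrt(2) - sqrt(2)*log(2) + 21/2

integrate the 3 segments split at 1/2, 1, then add the results
on [0, 1/2) integrate f = t**(3/2) against the kernel
segment [1/2, 1) carries 3*t; integrate it
on [1, 2) integrate f = log(t) against the kernel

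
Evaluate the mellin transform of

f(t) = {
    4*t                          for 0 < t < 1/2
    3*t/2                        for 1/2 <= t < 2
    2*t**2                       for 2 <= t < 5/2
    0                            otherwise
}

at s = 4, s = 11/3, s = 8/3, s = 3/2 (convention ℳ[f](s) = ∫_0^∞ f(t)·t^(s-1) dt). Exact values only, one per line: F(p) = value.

breakpoints 1/2, 2: one integral from each of the 3 segments
segment [0, 1/2) carries 4*t; integrate it
for t in [1/2, 2): the term is ∫ 3*t/2·t^(s-1)
over [2, 5/2), the kernel integral of 2*t**2 enters the sum

F(4) = 5573/80
F(11/3) = 3*2**(1/3)*(-31232*2**(1/3) + 85 + 87500*5**(2/3))/15232
F(8/3) = 3*2**(1/3)*(-2944*2**(1/3) + 35 + 6875*5**(2/3))/2464
F(3/2) = -573*sqrt(2)/280 + 125*sqrt(10)/28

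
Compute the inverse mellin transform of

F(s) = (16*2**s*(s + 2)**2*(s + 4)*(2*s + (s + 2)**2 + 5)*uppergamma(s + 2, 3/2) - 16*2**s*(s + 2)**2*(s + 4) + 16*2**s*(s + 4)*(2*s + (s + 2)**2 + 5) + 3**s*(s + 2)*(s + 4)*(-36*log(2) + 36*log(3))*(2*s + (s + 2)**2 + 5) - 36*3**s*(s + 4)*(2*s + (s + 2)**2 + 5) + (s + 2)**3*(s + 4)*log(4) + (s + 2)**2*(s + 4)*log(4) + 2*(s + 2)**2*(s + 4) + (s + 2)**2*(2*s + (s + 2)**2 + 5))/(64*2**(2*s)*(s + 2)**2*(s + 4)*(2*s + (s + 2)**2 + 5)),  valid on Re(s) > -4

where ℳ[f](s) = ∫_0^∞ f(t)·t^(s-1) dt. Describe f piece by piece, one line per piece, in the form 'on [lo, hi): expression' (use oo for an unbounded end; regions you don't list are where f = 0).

on [0, 1/4): 4*t**4
on [1/4, 1/2): 2*t**3*log(2*t)
on [1/2, 3/4): t**2*log(2*t)
on [3/4, oo): t**2*exp(-2*t)

strip the shared t-power: 4*t**2 on [0, 1/4); 2*t*log(2*t) on [1/4, 1/2); log(2*t) on [1/2, 3/4); …
strip the common scale on t: t**2 on [0, 1/2); t*log(t) on [1/2, 1); log(t) on [1, 3/2); …
f breaks at 1/4, 1/2, 3/4 into 4 integrals to sum
on [0, 1/4) integrate f = 4*t**4 against the kernel
the [1/4, 1/2) slice contributes ∫ 2*t**3*log(2*t)·t^(s-1) dt
on [1/2, 3/4) integrate f = t**2*log(2*t) against the kernel
piece [3/4, ∞): integrate t**2*exp(-2*t) against the kernel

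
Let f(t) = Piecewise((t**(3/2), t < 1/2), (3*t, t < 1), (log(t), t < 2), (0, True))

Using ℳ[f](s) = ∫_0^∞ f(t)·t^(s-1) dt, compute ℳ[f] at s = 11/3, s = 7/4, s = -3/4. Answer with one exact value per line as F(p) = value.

F(11/3) = -72*2**(2/3)/121 - 9*2**(1/3)/448 + 3*2**(5/6)/992 + 1215/1694 + 24*2**(2/3)*log(2)/11
F(7/4) = -1615*2**(3/4)/2548 - 3*2**(1/4)/22 + 8*2**(3/4)*log(2)/7 + 764/539
F(-3/4) = -6*2**(3/4) - 2*2**(1/4)*log(2)/3 - 2*2**(1/4)/9 + 124/9

integrate the 3 segments split at 1/2, 1, then add the results
between 0 and 1/2 the integrand is t**(3/2)·t^(s-1)
on [1/2, 1) integrate f = 3*t against the kernel
between 1 and 2 the integrand is log(t)·t^(s-1)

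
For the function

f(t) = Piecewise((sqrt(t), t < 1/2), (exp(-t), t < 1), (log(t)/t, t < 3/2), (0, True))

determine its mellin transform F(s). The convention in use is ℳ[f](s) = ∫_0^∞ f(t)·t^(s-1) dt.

summing 3 kernel integrals split by 1/2, 1 yields ℳ[f](s)
segment [0, 1/2) carries sqrt(t); integrate it
on [1/2, 1): add ∫ exp(-t)·t^(s-1) dt
segment [1, 3/2) carries log(t)/t; integrate it

(3*2**s*(2*s + 1)*(s**2 - 2*s + 1)*uppergamma(s, 1/2) - 3*2**s*(2*s + 1)*(s**2 - 2*s + 1)*uppergamma(s, 1) + 3*2**s*(2*s + 1) + 3**s*s*(2*s + 1)*(-2*log(2) + 2*log(3)) - 2*3**s*(2*s + 1) + 3**s*(2*s + 1)*(-2*log(3) + 2*log(2)) + 3*sqrt(2)*(s**2 - 2*s + 1))/(3*2**s*(2*s + 1)*(s**2 - 2*s + 1))
  Re(s) > -1/2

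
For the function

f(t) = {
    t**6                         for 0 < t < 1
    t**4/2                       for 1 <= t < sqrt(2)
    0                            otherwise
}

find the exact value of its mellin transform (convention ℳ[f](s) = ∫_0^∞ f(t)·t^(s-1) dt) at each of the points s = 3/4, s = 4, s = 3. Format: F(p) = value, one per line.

F(3/4) = 22/513 + 8*2**(3/8)/19
F(4) = 83/80
F(3) = 5/126 + 4*sqrt(2)/7

peel off the power substitution: t**3 on [0, 1); t**2/2 on [1, 2)
remove the shared t-power first: t on [0, 1); 1/2 on [1, 2)
the 2 pieces separated at 1 each add one integral
for t in [0, 1): the term is ∫ t**6·t^(s-1)
between 1 and sqrt(2) the integrand is t**4/2·t^(s-1)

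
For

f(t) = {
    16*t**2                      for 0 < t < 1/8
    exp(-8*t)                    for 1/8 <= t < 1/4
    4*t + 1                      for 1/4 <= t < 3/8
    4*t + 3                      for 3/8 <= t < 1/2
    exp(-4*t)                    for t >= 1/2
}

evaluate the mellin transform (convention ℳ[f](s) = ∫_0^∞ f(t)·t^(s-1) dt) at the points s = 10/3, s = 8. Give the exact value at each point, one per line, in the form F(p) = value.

F(10/3) = -81*3**(1/3)/5120 - 69*2**(1/3)/16640 - uppergamma(10/3, 2)/1024 + 3/65536 + uppergamma(10/3, 1)/1024 + 2**(1/3)*uppergamma(10/3, 2)/128 + 177*2**(2/3)/2080
F(8) = (4932000*E + 13477999*exp(2) + 3414960000)*exp(-2)/6039797760

strip the common scale on t: 4*t**2 on [0, 1/4); exp(-4*t) on [1/4, 1/2); 2*t + 1 on [1/2, 3/4); …
reversing the common scale on t: t**2 on [0, 1/2); exp(-2*t) on [1/2, 1); t + 1 on [1, 3/2); …
along the cuts 1/8, 1/4, 3/8, 1/2, ℳ[f](s) splits into 5 integrals
the [0, 1/8) slice contributes ∫ 16*t**2·t^(s-1) dt
∫ exp(-8*t)·t^(s-1) over [1/8, 1/4)
on [1/4, 3/8) integrate f = (4*t + 1) against the kernel
piece [3/8, 1/2): integrate (4*t + 3) against the kernel
[1/2, ∞) adds the kernel integral of exp(-4*t)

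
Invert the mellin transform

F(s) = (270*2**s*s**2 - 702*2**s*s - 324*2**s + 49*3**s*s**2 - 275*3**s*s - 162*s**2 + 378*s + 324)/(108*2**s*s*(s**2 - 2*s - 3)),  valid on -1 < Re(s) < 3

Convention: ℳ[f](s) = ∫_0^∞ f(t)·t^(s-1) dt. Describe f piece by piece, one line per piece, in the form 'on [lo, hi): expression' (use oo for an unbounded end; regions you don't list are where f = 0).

on [0, 1/2): t
on [1/2, 1): 2*t + 1
on [1, 3/2): t/2
on [3/2, oo): t**(-3)

f breaks at 1/2, 1, 3/2 into 4 integrals to sum
segment 0 to 1/2 holds t; add its integral
segment 1/2 to 1 holds (2*t + 1); add its integral
between 1 and 3/2 the integrand is t/2·t^(s-1)
over [3/2, ∞), the kernel integral of t**(-3) enters the sum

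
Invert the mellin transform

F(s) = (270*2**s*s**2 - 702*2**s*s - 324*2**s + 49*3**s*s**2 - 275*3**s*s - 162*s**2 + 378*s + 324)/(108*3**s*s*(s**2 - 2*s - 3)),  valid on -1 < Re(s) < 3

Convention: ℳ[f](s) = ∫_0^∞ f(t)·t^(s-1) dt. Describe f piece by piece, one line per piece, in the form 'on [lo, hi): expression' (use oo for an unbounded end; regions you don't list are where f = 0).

peel off the common scale on t: t on [0, 1/2); 2*t + 1 on [1/2, 1); t/2 on [1, 3/2); …
treat the 4 regions marked off by 1/3, 2/3, 1 separately and sum
over [0, 1/3), the kernel integral of 3*t/2 enters the sum
between 1/3 and 2/3 the integrand is (3*t + 1)·t^(s-1)
over [2/3, 1), the kernel integral of 3*t/4 enters the sum
segment 1 to ∞ holds 8/(27*t**3); add its integral

on [0, 1/3): 3*t/2
on [1/3, 2/3): 3*t + 1
on [2/3, 1): 3*t/4
on [1, oo): 8/(27*t**3)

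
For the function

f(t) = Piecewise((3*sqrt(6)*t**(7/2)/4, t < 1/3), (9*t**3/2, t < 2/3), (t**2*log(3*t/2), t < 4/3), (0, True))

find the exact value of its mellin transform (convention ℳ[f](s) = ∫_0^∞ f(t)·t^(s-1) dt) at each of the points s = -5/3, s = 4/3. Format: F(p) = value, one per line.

F(-5/3) = 3**(2/3)*(-264*2**(2/3) - 33 + 4*sqrt(2) + 88*2**(2/3)*log(2) + 330*2**(1/3))/88
F(4/3) = 3**(2/3)*(-36192*2**(2/3) - 2175 + 325*sqrt(2) + 39324*2**(1/3) + 120640*2**(2/3)*log(2))/508950

back out the shared t-power: 3*sqrt(6)*t**(3/2)/4 on [0, 1/3); 9*t/2 on [1/3, 2/3); log(3*t/2) on [2/3, 4/3)
strip the common scale on t: t**(3/2) on [0, 1/2); 3*t on [1/2, 1); log(t) on [1, 2)
slice at 1/3, 2/3, transform all 3 pieces, and sum them
[0, 1/3) adds the kernel integral of 3*sqrt(6)*t**(7/2)/4
on [1/3, 2/3) integrate f = 9*t**3/2 against the kernel
between 2/3 and 4/3 the integrand is t**2*log(3*t/2)·t^(s-1)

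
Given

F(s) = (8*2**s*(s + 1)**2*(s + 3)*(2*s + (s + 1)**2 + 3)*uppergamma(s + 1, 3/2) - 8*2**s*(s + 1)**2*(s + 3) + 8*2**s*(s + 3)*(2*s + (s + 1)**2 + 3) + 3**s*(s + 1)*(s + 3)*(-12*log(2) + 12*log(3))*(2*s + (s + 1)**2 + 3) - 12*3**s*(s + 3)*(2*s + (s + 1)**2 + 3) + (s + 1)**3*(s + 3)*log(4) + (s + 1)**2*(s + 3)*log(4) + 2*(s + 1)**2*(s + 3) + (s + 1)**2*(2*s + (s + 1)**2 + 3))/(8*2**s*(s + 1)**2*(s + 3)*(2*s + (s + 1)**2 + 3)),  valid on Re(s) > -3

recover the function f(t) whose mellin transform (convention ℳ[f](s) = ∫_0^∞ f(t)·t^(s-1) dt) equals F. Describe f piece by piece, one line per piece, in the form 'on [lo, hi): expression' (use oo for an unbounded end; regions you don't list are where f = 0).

back out the shared t-power: t**2 on [0, 1/2); t*log(t) on [1/2, 1); log(t) on [1, 3/2); …
cuts at 1/2, 1, 3/2: linearity sums the 4 kernel integrals
for t in [0, 1/2): the term is ∫ t**3·t^(s-1)
on [1/2, 1): add ∫ t**2*log(t)·t^(s-1) dt
over [1, 3/2), the kernel integral of t*log(t) enters the sum
piece [3/2, ∞): integrate t*exp(-t) against the kernel

on [0, 1/2): t**3
on [1/2, 1): t**2*log(t)
on [1, 3/2): t*log(t)
on [3/2, oo): t*exp(-t)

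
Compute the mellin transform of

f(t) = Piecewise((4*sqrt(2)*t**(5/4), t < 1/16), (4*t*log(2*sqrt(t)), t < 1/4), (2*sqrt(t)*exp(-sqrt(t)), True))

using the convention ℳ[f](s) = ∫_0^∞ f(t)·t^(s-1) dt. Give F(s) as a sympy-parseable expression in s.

the power substitution comes off first: 4*sqrt(2)*t**(5/2) on [0, 1/4); 4*t**2*log(2*t) on [1/4, 1/2); 2*t*exp(-t) on [1/2, ∞)
undo the common scale on t: t**(5/2) on [0, 1/2); t**2*log(t) on [1/2, 1); t*exp(-t/2) on [1, ∞)
undo the shared t-power: t**(3/2) on [0, 1/2); t*log(t) on [1/2, 1); exp(-t/2) on [1, ∞)
slice at 1/16, 1/4, transform all 3 pieces, and sum them
[0, 1/16) adds the kernel integral of 4*sqrt(2)*t**(5/4)
∫ over [1/16, 1/4) of 4*t*log(2*sqrt(t))·t^(s-1) joins the sum
between 1/4 and ∞ the integrand is 2*sqrt(t)*exp(-sqrt(t))·t^(s-1)

(8*2**(4*s)*(4*s + 5)*(4*s + (2*s + 1)**2 + 3)*uppergamma(2*s + 1, 1/2) - 4*2**(2*s)*(4*s + 5) + 4*s + (2*s + 1)*(4*s + 5)*log(2) + (4*s + 5)*log(2) + sqrt(2)*(4*s + (2*s + 1)**2 + 3) + 5)/(2*2**(4*s)*(4*s + 5)*(4*s + (2*s + 1)**2 + 3))
  Re(s) > -5/4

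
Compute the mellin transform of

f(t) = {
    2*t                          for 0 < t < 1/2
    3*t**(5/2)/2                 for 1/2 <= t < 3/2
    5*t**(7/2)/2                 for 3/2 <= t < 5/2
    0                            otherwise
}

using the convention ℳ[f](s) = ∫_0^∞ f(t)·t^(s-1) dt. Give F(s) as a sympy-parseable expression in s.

split f at 1/2, 3/2: ℳ[f](s) collects 3 kernel integrals
piece [0, 1/2): integrate 2*t against the kernel
for t in [1/2, 3/2): the term is ∫ 3*t**(5/2)/2·t^(s-1)
piece [3/2, 5/2): integrate 5*t**(7/2)/2 against the kernel

(-3*2**(-s - 5/2)*(s + 1)*(2*s + 7) + 2*2**(-s - 1)*(2*s + 5)*(2*s + 7) + 3*(3/2)**(s + 5/2)*(s + 1)*(2*s + 7) - 5*(3/2)**(s + 7/2)*(s + 1)*(2*s + 5) + 5*(5/2)**(s + 7/2)*(s + 1)*(2*s + 5))/((s + 1)*(2*s + 5)*(2*s + 7))
  Re(s) > -1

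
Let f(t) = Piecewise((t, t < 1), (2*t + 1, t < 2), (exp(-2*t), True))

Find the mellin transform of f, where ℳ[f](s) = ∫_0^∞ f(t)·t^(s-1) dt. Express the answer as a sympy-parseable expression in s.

(2**s*s*(s + 1)*uppergamma(s, 4) - 2*4**s*s - 4**s + 5*8**s*s + 8**s)/(4**s*s*(s + 1))
  Re(s) > -1

slice at 1, 2, transform all 3 pieces, and sum them
segment [0, 1) carries t; integrate it
on [1, 2) integrate f = (2*t + 1) against the kernel
∫ over [2, ∞) of exp(-2*t)·t^(s-1) joins the sum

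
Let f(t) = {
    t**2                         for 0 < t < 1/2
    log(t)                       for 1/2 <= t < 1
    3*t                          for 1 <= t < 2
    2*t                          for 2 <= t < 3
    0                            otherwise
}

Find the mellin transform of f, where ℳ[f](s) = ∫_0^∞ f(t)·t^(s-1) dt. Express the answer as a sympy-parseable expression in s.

the shared t-power comes off first: t on [0, 1/2); log(t)/t on [1/2, 1); 3 on [1, 2); …
along the cuts 1/2, 1, 2, ℳ[f](s) splits into 4 integrals
on [0, 1/2) integrate f = t**2 against the kernel
[1/2, 1) adds the kernel integral of log(t)
piece [1, 2): integrate 3*t against the kernel
segment [2, 3) carries 2*t; integrate it

(8*2**(2*s)*s**3 + 16*2**(2*s)*s**2 - 12*2**s*s**3 - 28*2**s*s**2 - 12*2**s*s - 8*2**s + 24*6**s*s**3 + 48*6**s*s**2 + s**3 + 4*s**3*log(2) + 5*s**2 + 12*s**2*log(2) + 8*s*log(2) + 12*s + 8)/(4*2**s*s**2*(s**2 + 3*s + 2))
  Re(s) > -2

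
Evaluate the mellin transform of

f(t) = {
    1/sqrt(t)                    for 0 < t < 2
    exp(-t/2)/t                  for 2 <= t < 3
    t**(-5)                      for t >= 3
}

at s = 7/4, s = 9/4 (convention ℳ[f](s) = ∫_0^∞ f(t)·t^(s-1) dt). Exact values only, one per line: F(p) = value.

the shared t-power comes off first: sqrt(t) on [0, 2); exp(-t/2) on [2, 3); t**(-4) on [3, ∞)
integrate the 3 segments split at 2, 3, then add the results
for t in [0, 2): the term is ∫ 1/sqrt(t)·t^(s-1)
segment [2, 3) carries exp(-t/2)/t; integrate it
piece [3, ∞): integrate t**(-5) against the kernel

F(7/4) = -2**(3/4)*uppergamma(3/4, 3/2) + 4*3**(3/4)/1053 + 2**(3/4)*uppergamma(3/4, 1) + 8*2**(1/4)/5
F(9/4) = -2*2**(1/4)*uppergamma(5/4, 3/2) + 4*3**(1/4)/297 + 2*2**(1/4)*uppergamma(5/4, 1) + 8*2**(3/4)/7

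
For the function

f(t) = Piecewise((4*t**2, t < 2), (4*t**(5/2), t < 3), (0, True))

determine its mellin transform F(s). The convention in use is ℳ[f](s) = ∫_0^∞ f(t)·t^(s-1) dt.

8*(2*2**s*(2*s + 5) - 4*2**(s + 1/2)*(s + 2) + 9*3**(s + 1/2)*(s + 2))/((s + 2)*(2*s + 5))
  Re(s) > -2

split f at 2: ℳ[f](s) collects 2 kernel integrals
segment 0 to 2 holds 4*t**2; add its integral
∫ 4*t**(5/2)·t^(s-1) over [2, 3)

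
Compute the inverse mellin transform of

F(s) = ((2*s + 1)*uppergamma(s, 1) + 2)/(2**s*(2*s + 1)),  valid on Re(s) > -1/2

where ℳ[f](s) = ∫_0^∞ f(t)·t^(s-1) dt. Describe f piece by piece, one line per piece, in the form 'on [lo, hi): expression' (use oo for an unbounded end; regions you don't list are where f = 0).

back out the common scale on t: sqrt(t) on [0, 1); exp(-t) on [1, ∞)
treat the 2 regions marked off by 1/2 separately and sum
segment 0 to 1/2 holds sqrt(2)*sqrt(t); add its integral
for t in [1/2, ∞): the term is ∫ exp(-2*t)·t^(s-1)

on [0, 1/2): sqrt(2)*sqrt(t)
on [1/2, oo): exp(-2*t)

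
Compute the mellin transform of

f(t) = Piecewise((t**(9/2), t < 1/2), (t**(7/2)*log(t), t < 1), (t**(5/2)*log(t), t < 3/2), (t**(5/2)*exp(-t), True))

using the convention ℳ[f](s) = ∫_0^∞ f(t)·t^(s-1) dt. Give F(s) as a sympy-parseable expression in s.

2**(-s - 7/2)*(2**(s + 7/2)*(2*s + 5)**2*(2*s + 9)*(8*s + (2*s + 5)**2 + 24)*uppergamma(s + 5/2, 3/2) + 2**(s + 11/2)*(-2*s - 9)*(2*s + 5)**2 + 2**(s + 11/2)*(2*s + 9)*(8*s + (2*s + 5)**2 + 24) + 3**(s + 1/2)*(2*s + 5)*(2*s + 9)*(-36*log(2) + 36*log(3))*(8*s + (2*s + 5)**2 + 24) - 8*3**(s + 5/2)*(2*s + 9)*(8*s + (2*s + 5)**2 + 24) + (2*s + 5)**3*(2*s + 9)*log(4) + 4*(2*s + 5)**2*(2*s + 9)*log(2) + (2*s + 5)**2*(8*s + 36) + (2*s + 5)**2*(8*s + (2*s + 5)**2 + 24))/((2*s + 5)**2*(2*s + 9)*(8*s + (2*s + 5)**2 + 24))
  Re(s) > -9/2

the shared t-power comes off first: t**4 on [0, 1/2); t**3*log(t) on [1/2, 1); t**2*log(t) on [1, 3/2); …
peel off the shared t-power: t**2 on [0, 1/2); t*log(t) on [1/2, 1); log(t) on [1, 3/2); …
linearity at 1/2, 1, 3/2 turns ℳ[f](s) into 4 summed integrals
∫ over [0, 1/2) of t**(9/2)·t^(s-1) joins the sum
on [1/2, 1): add ∫ t**(7/2)*log(t)·t^(s-1) dt
∫ t**(5/2)*log(t)·t^(s-1) over [1, 3/2)
on [3/2, ∞) integrate f = t**(5/2)*exp(-t) against the kernel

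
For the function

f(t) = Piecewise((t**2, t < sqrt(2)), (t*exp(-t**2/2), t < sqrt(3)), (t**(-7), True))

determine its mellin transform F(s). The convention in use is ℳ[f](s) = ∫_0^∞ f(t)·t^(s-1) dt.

(324*2**(s/2)*(s - 7) + 81*2**(s/2 + 1/2)*(s - 7)*(s + 2)*uppergamma(s/2 + 1/2, 1) - 81*2**(s/2 + 1/2)*(s - 7)*(s + 2)*uppergamma(s/2 + 1/2, 3/2) - 2*3**(s/2 + 1/2)*(s + 2))/(162*(s - 7)*(s + 2))
  -2 < Re(s) < 7

strip the power substitution: t on [0, 2); sqrt(t)*exp(-t/2) on [2, 3); t**(-7/2) on [3, ∞)
the shared t-power comes off first: sqrt(t) on [0, 2); exp(-t/2) on [2, 3); t**(-4) on [3, ∞)
treat the 3 regions marked off by sqrt(2), sqrt(3) separately and sum
for t in [0, sqrt(2)): the term is ∫ t**2·t^(s-1)
piece [sqrt(2), sqrt(3)): integrate t*exp(-t**2/2) against the kernel
[sqrt(3), ∞) adds the kernel integral of t**(-7)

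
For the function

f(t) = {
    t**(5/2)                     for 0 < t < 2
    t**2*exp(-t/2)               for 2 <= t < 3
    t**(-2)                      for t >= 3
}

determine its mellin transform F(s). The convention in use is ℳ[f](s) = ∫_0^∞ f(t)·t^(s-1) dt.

(36*2**s*(s - 2)*(2*s + 5)*uppergamma(s + 2, 1) - 36*2**s*(s - 2)*(2*s + 5)*uppergamma(s + 2, 3/2) + 72*2**(s + 1/2)*(s - 2) - 3**s*(2*s + 5))/(9*(s - 2)*(2*s + 5))
  -5/2 < Re(s) < 2

undo the shared t-power: sqrt(t) on [0, 2); exp(-t/2) on [2, 3); t**(-4) on [3, ∞)
split f at 2, 3: ℳ[f](s) collects 3 kernel integrals
the [0, 2) slice contributes ∫ t**(5/2)·t^(s-1) dt
segment 2 to 3 holds t**2*exp(-t/2); add its integral
segment 3 to ∞ holds t**(-2); add its integral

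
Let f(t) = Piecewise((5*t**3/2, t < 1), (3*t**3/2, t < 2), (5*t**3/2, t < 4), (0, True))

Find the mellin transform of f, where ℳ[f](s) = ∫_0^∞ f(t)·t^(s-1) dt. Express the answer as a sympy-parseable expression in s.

decompose at 1, 2; ℳ[f](s) sums the 3 pieces' integrals
∫ over [0, 1) of 5*t**3/2·t^(s-1) joins the sum
∫ 3*t**3/2·t^(s-1) over [1, 2)
[2, 4) adds the kernel integral of 5*t**3/2

(160*2**(2*s) - 8*2**s + 1)/(s + 3)
  Re(s) > -3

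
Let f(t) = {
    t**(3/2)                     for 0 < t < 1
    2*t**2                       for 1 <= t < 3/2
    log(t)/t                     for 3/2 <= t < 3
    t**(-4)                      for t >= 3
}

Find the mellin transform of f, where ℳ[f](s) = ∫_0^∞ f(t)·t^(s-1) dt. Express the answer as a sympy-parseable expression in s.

(324*2**s*(s - 4)*(s + 2)*(s**2 - 2*s + 1) - 324*2**s*(s - 4)*(2*s + 3)*(s**2 - 2*s + 1) - 108*3**s*s*(s - 4)*(s + 2)*(2*s + 3)*log(3) + 108*3**s*s*(s - 4)*(s + 2)*(2*s + 3)*log(2) - 108*3**s*(s - 4)*(s + 2)*(2*s + 3)*log(2) + 108*3**s*(s - 4)*(s + 2)*(2*s + 3) + 108*3**s*(s - 4)*(s + 2)*(2*s + 3)*log(3) + 729*3**s*(s - 4)*(2*s + 3)*(s**2 - 2*s + 1) + 54*6**s*s*(s - 4)*(s + 2)*(2*s + 3)*log(3) - 54*6**s*(s - 4)*(s + 2)*(2*s + 3)*log(3) - 54*6**s*(s - 4)*(s + 2)*(2*s + 3) - 2*6**s*(s + 2)*(2*s + 3)*(s**2 - 2*s + 1))/(162*2**s*(s - 4)*(s + 2)*(2*s + 3)*(s**2 - 2*s + 1))
  -3/2 < Re(s) < 4

slice at 1, 3/2, 3, transform all 4 pieces, and sum them
on [0, 1) integrate f = t**(3/2) against the kernel
for t in [1, 3/2): the term is ∫ 2*t**2·t^(s-1)
piece [3/2, 3): integrate log(t)/t against the kernel
[3, ∞) adds the kernel integral of t**(-4)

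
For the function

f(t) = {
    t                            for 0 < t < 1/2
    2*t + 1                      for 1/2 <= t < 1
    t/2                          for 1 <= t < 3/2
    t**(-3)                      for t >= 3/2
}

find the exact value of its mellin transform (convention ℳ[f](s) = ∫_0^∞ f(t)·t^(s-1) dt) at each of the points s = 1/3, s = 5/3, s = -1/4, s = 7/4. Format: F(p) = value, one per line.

integrate the 4 segments split at 1/2, 1, 3/2, then add the results
piece [0, 1/2): integrate t against the kernel
[1/2, 1) adds the kernel integral of (2*t + 1)
segment 1 to 3/2 holds t/2; add its integral
segment [3/2, ∞) carries t**(-3); integrate it

F(1/3) = 2**(2/3)*(-486 + 97*3**(1/3) + 594*2**(1/3))/288
F(5/3) = 2**(1/3)*(-378 + 725*3**(2/3) + 1116*2**(2/3))/1920
F(-1/4) = 2**(1/4)*(-1053*2**(3/4) + 383*3**(3/4) + 3510)/1053
F(7/4) = 2**(1/4)*(-2610 + 5299*3**(3/4) + 7740*2**(3/4))/13860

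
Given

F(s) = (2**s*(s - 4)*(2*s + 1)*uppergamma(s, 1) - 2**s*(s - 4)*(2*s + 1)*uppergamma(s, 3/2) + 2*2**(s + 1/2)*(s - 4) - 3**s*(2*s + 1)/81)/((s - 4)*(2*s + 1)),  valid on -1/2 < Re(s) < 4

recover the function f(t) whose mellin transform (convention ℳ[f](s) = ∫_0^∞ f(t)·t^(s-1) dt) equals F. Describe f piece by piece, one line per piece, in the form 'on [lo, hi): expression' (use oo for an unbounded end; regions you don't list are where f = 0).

cuts at 2, 3: linearity sums the 3 kernel integrals
on [0, 2): add ∫ sqrt(t)·t^(s-1) dt
for t in [2, 3): the term is ∫ exp(-t/2)·t^(s-1)
over [3, ∞), the kernel integral of t**(-4) enters the sum

on [0, 2): sqrt(t)
on [2, 3): exp(-t/2)
on [3, oo): t**(-4)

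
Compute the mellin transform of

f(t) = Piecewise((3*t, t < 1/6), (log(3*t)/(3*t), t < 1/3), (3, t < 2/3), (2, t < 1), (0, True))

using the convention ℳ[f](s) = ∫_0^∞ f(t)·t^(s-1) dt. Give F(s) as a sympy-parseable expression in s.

(2*2**(2*s)*(s + 1)*(s**2 - 2*s + 1) - 2*2**s*s*(s + 1) - 6*2**s*(s + 1)*(s**2 - 2*s + 1) + 4*6**s*(s + 1)*(s**2 - 2*s + 1) + 4*s**2*(s + 1)*log(2) - 4*s*(s + 1)*log(2) + 4*s*(s + 1) + s*(s**2 - 2*s + 1))/(2*6**s*s*(s + 1)*(s**2 - 2*s + 1))
  Re(s) > -1

back out the common scale on t: 3*t/2 on [0, 1/3); 2*log(3*t/2)/(3*t) on [1/3, 2/3); 3 on [2/3, 4/3); …
invert the common scale on t to get t on [0, 1/2); log(t)/t on [1/2, 1); 3 on [1, 2); …
integrate the 4 segments split at 1/6, 1/3, 2/3, then add the results
segment [0, 1/6) carries 3*t; integrate it
∫ over [1/6, 1/3) of log(3*t)/(3*t)·t^(s-1) joins the sum
segment 1/3 to 2/3 holds 3; add its integral
piece [2/3, 1): integrate 2 against the kernel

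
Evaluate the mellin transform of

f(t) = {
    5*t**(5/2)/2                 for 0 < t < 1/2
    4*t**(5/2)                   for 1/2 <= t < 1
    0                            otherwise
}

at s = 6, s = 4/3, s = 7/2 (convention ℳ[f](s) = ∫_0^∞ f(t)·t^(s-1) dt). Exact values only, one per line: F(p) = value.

F(6) = 8/17 - 3*sqrt(2)/8704
F(4/3) = 24/23 - 9*2**(1/6)/368
F(7/2) = 509/768

the 2 pieces separated at 1/2 each add one integral
∫ over [0, 1/2) of 5*t**(5/2)/2·t^(s-1) joins the sum
the [1/2, 1) slice contributes ∫ 4*t**(5/2)·t^(s-1) dt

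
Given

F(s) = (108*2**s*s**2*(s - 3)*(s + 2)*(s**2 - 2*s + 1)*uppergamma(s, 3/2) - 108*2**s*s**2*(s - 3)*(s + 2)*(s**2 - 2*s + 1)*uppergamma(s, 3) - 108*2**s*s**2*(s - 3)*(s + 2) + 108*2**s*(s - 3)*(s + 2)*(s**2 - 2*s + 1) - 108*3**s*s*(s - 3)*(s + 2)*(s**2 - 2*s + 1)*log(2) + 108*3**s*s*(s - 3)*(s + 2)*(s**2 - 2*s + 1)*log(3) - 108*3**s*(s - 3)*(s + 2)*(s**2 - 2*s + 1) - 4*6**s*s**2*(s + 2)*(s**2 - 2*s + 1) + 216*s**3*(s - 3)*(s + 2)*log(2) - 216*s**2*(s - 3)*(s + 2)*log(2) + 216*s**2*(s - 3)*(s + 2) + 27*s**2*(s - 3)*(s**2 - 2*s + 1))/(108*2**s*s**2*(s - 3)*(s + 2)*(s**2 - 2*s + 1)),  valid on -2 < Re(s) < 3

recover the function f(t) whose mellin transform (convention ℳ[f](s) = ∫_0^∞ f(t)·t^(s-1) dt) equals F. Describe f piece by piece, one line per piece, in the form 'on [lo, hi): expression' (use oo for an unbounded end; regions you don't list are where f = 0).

on [0, 1/2): t**2
on [1/2, 1): log(t)/t
on [1, 3/2): log(t)
on [3/2, 3): exp(-t)
on [3, oo): t**(-3)

f breaks at 1/2, 1, 3/2, 3 into 5 integrals to sum
on [0, 1/2) integrate f = t**2 against the kernel
on [1/2, 1): add ∫ log(t)/t·t^(s-1) dt
on [1, 3/2) integrate f = log(t) against the kernel
∫ exp(-t)·t^(s-1) over [3/2, 3)
∫ t**(-3)·t^(s-1) over [3, ∞)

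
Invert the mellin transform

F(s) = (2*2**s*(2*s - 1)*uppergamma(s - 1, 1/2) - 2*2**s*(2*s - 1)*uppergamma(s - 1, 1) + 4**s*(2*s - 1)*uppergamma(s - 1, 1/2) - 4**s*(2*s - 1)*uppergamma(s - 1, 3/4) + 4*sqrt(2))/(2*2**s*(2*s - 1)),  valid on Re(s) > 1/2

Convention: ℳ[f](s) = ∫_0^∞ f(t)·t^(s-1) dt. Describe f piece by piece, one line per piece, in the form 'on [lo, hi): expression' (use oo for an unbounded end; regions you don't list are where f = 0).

undo the shared t-power: sqrt(t) on [0, 1/2); exp(-t) on [1/2, 1); exp(-t/2) on [1, 3/2)
slice at 1/2, 1, transform all 3 pieces, and sum them
[0, 1/2) adds the kernel integral of 1/sqrt(t)
the [1/2, 1) slice contributes ∫ exp(-t)/t·t^(s-1) dt
[1, 3/2) adds the kernel integral of exp(-t/2)/t

on [0, 1/2): 1/sqrt(t)
on [1/2, 1): exp(-t)/t
on [1, 3/2): exp(-t/2)/t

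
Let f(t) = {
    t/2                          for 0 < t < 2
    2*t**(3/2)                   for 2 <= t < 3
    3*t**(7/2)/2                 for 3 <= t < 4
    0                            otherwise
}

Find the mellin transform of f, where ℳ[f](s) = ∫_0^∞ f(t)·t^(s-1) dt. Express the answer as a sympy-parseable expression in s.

(2**s*(2*s + 3)*(2*s + 7) - 2**(s + 7/2)*(s + 1)*(2*s + 7) + 3*2**(2*s + 7)*(s + 1)*(2*s + 3) + 4*3**(s + 3/2)*(s + 1)*(2*s + 7) - 3**(s + 9/2)*(s + 1)*(2*s + 3))/((s + 1)*(2*s + 3)*(2*s + 7))
  Re(s) > -1

cuts at 2, 3: linearity sums the 3 kernel integrals
between 0 and 2 the integrand is t/2·t^(s-1)
∫ over [2, 3) of 2*t**(3/2)·t^(s-1) joins the sum
on [3, 4): add ∫ 3*t**(7/2)/2·t^(s-1) dt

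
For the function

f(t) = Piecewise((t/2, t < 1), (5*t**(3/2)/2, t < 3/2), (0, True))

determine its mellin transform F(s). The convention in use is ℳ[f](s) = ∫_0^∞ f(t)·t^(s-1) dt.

summing 2 kernel integrals split by 1 yields ℳ[f](s)
on [0, 1) integrate f = t/2 against the kernel
segment [1, 3/2) carries 5*t**(3/2)/2; integrate it

(10*(3/2)**(s + 3/2)*(s + 1) - 8*s - 7)/(2*(s + 1)*(2*s + 3))
  Re(s) > -1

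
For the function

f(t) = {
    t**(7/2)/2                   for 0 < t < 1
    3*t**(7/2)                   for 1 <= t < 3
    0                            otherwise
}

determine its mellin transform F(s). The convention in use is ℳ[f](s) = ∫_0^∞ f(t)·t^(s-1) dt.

summing 2 kernel integrals split by 1 yields ℳ[f](s)
the [0, 1) slice contributes ∫ t**(7/2)/2·t^(s-1) dt
segment 1 to 3 holds 3*t**(7/2); add its integral

(2*3**(s + 9/2) - 5)/(2*s + 7)
  Re(s) > -7/2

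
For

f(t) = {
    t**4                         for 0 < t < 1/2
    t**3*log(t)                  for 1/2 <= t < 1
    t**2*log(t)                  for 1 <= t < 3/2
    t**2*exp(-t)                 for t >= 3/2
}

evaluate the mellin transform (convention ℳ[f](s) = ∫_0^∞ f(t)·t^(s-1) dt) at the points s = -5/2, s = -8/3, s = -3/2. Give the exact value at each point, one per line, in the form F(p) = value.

F(-5/2) = -4*sqrt(6)/3 - 2*sqrt(pi)*erfc(sqrt(6)/2) + sqrt(2)*log(64*2**(4*sqrt(3))/3**(4*sqrt(3)))/6 + 2*sqrt(6)*exp(-3/2)/3 + 13*sqrt(2)/6
F(-8/3) = 2**(2/3)*(-54*2**(1/3) - 12*3**(1/3) + 8*2**(1/3)*uppergamma(-2/3, 3/2) + log(2**(8*3**(1/3) + 24)/3**(8*3**(1/3))) + 75)/16
F(-3/2) = -2*sqrt(6) + sqrt(pi)*erfc(sqrt(6)/2) + 29*sqrt(2)/180 + log(2**(-sqrt(6) + sqrt(2)/6)*3**(sqrt(6))) + 32/9

back out the shared t-power: t**2 on [0, 1/2); t*log(t) on [1/2, 1); log(t) on [1, 3/2); …
decompose at 1/2, 1, 3/2; ℳ[f](s) sums the 4 pieces' integrals
segment [0, 1/2) carries t**4; integrate it
∫ t**3*log(t)·t^(s-1) over [1/2, 1)
on [1, 3/2): add ∫ t**2*log(t)·t^(s-1) dt
segment [3/2, ∞) carries t**2*exp(-t); integrate it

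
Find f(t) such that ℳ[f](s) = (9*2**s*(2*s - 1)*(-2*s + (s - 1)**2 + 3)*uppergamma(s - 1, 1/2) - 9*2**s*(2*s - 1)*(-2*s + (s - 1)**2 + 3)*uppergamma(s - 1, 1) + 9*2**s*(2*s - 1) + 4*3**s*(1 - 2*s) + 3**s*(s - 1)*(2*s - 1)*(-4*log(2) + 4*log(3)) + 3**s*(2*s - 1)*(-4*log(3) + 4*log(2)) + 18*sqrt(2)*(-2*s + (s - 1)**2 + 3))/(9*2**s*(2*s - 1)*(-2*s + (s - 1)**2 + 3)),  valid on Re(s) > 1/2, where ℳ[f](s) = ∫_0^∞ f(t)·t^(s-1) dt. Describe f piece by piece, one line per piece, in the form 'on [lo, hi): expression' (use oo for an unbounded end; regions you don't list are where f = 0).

on [0, 1/2): 1/sqrt(t)
on [1/2, 1): exp(-t)/t
on [1, 3/2): log(t)/t**2

remove the shared t-power first: sqrt(t) on [0, 1/2); exp(-t) on [1/2, 1); log(t)/t on [1, 3/2)
split f at 1/2, 1: ℳ[f](s) collects 3 kernel integrals
∫ 1/sqrt(t)·t^(s-1) over [0, 1/2)
on [1/2, 1): add ∫ exp(-t)/t·t^(s-1) dt
on [1, 3/2) integrate f = log(t)/t**2 against the kernel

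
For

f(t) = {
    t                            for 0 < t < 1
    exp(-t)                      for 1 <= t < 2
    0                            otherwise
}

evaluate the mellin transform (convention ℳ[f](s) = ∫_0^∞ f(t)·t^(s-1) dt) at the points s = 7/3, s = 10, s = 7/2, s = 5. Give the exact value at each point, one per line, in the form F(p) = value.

cuts at 1: linearity sums the 2 kernel integrals
segment 0 to 1 holds t; add its integral
on [1, 2) integrate f = exp(-t) against the kernel

F(7/3) = -uppergamma(7/3, 2) + 3/10 + uppergamma(7/3, 1)
F(10) = -2681216*exp(-2) + 1/11 + 986410*exp(-1)
F(7/2) = (-918*sqrt(2) + (-135*sqrt(pi)*erfc(sqrt(2)) + 16 + 135*sqrt(pi)*erfc(1))*exp(2) + 522*E)*exp(-2)/72
F(5) = -168*exp(-2) + 1/6 + 65*exp(-1)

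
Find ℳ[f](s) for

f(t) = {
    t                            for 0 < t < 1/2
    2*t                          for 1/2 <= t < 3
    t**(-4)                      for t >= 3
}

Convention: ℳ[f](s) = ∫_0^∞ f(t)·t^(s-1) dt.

(970*6**s*s - 3890*6**s - 81*s + 324)/(162*2**s*(s**2 - 3*s - 4))
  -1 < Re(s) < 4

the 3 pieces separated at 1/2, 3 each add one integral
between 0 and 1/2 the integrand is t·t^(s-1)
segment [1/2, 3) carries 2*t; integrate it
over [3, ∞), the kernel integral of t**(-4) enters the sum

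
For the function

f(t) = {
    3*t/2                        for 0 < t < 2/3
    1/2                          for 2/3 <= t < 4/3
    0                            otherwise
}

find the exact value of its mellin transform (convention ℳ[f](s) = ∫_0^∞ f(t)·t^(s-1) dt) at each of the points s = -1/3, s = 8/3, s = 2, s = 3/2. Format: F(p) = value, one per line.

F(-1/3) = -3*6**(1/3)/4 + 3*12**(1/3)/2
F(8/3) = 5*12**(1/3)/396 + 2*6**(1/3)/9
F(2) = 13/27
F(3/2) = 2*sqrt(6)/135 + 8*sqrt(3)/27

peel off the common scale on t: t on [0, 1); 1/2 on [1, 2)
integrate the 2 segments split at 2/3, then add the results
∫ 3*t/2·t^(s-1) over [0, 2/3)
on [2/3, 4/3) integrate f = 1/2 against the kernel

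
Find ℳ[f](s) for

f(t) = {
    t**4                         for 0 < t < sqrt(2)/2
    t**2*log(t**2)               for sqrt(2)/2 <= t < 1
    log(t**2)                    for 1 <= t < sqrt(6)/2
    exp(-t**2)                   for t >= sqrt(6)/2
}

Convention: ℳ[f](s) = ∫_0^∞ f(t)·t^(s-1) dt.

(sqrt(2)/2)**s*(2*2**(s/2)*s**2*(s + 4)*(s**2 + 4*s + 4)*uppergamma(s/2, 3/2) - 8*2**(s/2)*s**2*(s + 4) + 8*2**(s/2)*(s + 4)*(s**2 + 4*s + 4) + 3**(s/2)*s*(s + 4)*(-4*log(2) + 4*log(3))*(s**2 + 4*s + 4) - 8*3**(s/2)*(s + 4)*(s**2 + 4*s + 4) + s**3*(s + 4)*log(4) + 4*s**2*(s + 4)*log(2) + 4*s**2*(s + 4) + s**2*(s**2 + 4*s + 4))/(4*s**2*(s + 4)*(s**2 + 4*s + 4))
  Re(s) > -4

reversing the power substitution: t**2 on [0, 1/2); t*log(t) on [1/2, 1); log(t) on [1, 3/2); …
f breaks at sqrt(2)/2, 1, sqrt(6)/2 into 4 integrals to sum
on [0, sqrt(2)/2) integrate f = t**4 against the kernel
the [sqrt(2)/2, 1) slice contributes ∫ t**2*log(t**2)·t^(s-1) dt
on [1, sqrt(6)/2): add ∫ log(t**2)·t^(s-1) dt
∫ over [sqrt(6)/2, ∞) of exp(-t**2)·t^(s-1) joins the sum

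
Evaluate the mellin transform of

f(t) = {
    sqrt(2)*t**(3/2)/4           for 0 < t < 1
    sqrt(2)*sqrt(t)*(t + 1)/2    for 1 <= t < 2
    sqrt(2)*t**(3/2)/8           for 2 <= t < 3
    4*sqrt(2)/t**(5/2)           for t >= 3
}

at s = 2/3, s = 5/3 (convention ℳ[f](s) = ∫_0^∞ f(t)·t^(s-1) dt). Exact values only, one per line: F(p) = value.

F(2/3) = sqrt(2)*(-6534 + 9149*3**(1/6) + 18612*2**(1/6))/12012
F(5/3) = sqrt(2)*(-1530 + 9240*2**(1/6) + 13169*3**(1/6))/4940

strip the common scale on t: t**(3/2) on [0, 1/2); sqrt(t)*(2*t + 1) on [1/2, 1); t**(3/2)/2 on [1, 3/2); …
strip the shared t-power: t on [0, 1/2); 2*t + 1 on [1/2, 1); t/2 on [1, 3/2); …
integrate the 4 segments split at 1, 2, 3, then add the results
[0, 1) adds the kernel integral of sqrt(2)*t**(3/2)/4
[1, 2) adds the kernel integral of sqrt(2)*sqrt(t)*(t + 1)/2
for t in [2, 3): the term is ∫ sqrt(2)*t**(3/2)/8·t^(s-1)
for t in [3, ∞): the term is ∫ 4*sqrt(2)/t**(5/2)·t^(s-1)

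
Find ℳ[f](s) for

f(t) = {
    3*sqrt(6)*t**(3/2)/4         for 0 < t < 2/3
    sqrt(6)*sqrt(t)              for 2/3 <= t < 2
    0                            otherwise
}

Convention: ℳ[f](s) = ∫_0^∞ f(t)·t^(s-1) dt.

(2/3)**s*(2*3**(s + 1/2)*(4*s + 6) - 4*s - 10)/((2*s + 1)*(2*s + 3))
  Re(s) > -3/2

remove the common scale on t first: t**(3/2) on [0, 1); 2*sqrt(t) on [1, 3)
along the cuts 2/3, ℳ[f](s) splits into 2 integrals
on [0, 2/3) integrate f = 3*sqrt(6)*t**(3/2)/4 against the kernel
∫ sqrt(6)*sqrt(t)·t^(s-1) over [2/3, 2)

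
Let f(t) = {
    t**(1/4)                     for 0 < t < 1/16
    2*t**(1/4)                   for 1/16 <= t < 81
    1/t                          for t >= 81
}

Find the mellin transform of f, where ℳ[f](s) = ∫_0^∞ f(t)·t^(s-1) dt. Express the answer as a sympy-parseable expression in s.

(-1296**s*(4*s + 1) + 1944*6**(4*s)*(s - 1) - 162*s + 162)/(81*16**s*(s - 1)*(4*s + 1))
  -1/4 < Re(s) < 1

reversing the power substitution: sqrt(t) on [0, 1/4); 2*sqrt(t) on [1/4, 9); t**(-2) on [9, ∞)
undo the power substitution: t on [0, 1/2); 2*t on [1/2, 3); t**(-4) on [3, ∞)
slice at 1/16, 81, transform all 3 pieces, and sum them
[0, 1/16) adds the kernel integral of t**(1/4)
segment [1/16, 81) carries 2*t**(1/4); integrate it
segment 81 to ∞ holds 1/t; add its integral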